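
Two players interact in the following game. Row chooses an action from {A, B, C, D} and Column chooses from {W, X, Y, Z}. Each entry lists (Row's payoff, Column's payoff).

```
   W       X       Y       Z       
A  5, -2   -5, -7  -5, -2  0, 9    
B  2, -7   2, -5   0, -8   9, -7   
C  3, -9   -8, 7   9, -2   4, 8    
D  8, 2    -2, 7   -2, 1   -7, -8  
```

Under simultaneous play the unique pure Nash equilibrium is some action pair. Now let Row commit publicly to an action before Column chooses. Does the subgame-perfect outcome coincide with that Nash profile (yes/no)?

no

Solve by backward induction (Row leads).
- A → Column plays Z (best of -2, -7, -2, 9); Row gets 0.
- B → Column plays X (best of -7, -5, -8, -7); Row gets 2.
- C → Column plays Z (best of -9, 7, -2, 8); Row gets 4.
- D → Column plays X (best of 2, 7, 1, -8); Row gets -2.
Row's induced payoffs are 0, 2, 4, -2, so Row commits to C. Subgame-perfect outcome: (C, Z) with payoffs (4, 8).
Now find the simultaneous Nash equilibrium.
Row's best replies: W→D; X→B; Y→C; Z→B.
Column's best replies: A→Z; B→X; C→Z; D→X.
The unique mutual best reply is (B, X), giving (2, -5).
Sequential outcome (C, Z) differs from the Nash profile (B, X).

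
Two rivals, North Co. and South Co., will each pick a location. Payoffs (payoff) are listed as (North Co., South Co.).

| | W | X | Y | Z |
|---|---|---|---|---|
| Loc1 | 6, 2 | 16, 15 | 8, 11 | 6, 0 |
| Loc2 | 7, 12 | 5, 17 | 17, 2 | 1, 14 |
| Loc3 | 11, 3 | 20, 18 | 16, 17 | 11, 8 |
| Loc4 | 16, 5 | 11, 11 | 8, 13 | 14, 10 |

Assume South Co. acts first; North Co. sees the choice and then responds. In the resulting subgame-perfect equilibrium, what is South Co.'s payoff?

18

Backward induction with South Co. moving first.
- W: North Co. compares 6, 7, 11, 16 and picks Loc4; South Co. would get 5.
- X: North Co. compares 16, 5, 20, 11 and picks Loc3; South Co. would get 18.
- Y: North Co. compares 8, 17, 16, 8 and picks Loc2; South Co. would get 2.
- Z: North Co. compares 6, 1, 11, 14 and picks Loc4; South Co. would get 10.
Maximizing over 5, 18, 2, 10, South Co. chooses X. Subgame-perfect outcome: (Loc3, X) with payoffs (20, 18).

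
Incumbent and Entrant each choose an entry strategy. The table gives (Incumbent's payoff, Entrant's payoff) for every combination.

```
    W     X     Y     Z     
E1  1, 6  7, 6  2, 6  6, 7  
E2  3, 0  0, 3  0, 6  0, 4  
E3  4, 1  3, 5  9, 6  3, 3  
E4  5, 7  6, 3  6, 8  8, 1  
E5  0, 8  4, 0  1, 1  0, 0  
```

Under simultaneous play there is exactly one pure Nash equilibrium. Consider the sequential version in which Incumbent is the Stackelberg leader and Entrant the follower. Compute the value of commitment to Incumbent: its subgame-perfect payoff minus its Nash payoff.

Entrant best-responds to each possible Incumbent move:
- E1 → Entrant plays Z (best of 6, 6, 6, 7); Incumbent gets 6.
- E2 → Entrant plays Y (best of 0, 3, 6, 4); Incumbent gets 0.
- E3 → Entrant plays Y (best of 1, 5, 6, 3); Incumbent gets 9.
- E4 → Entrant plays Y (best of 7, 3, 8, 1); Incumbent gets 6.
- E5 → Entrant plays W (best of 8, 0, 1, 0); Incumbent gets 0.
Maximizing over 6, 0, 9, 6, 0, Incumbent chooses E3. Subgame-perfect outcome: (E3, Y) with payoffs (9, 6).
Now find the simultaneous Nash equilibrium.
Incumbent's best replies: W→E4; X→E1; Y→E3; Z→E4.
Entrant's best replies: E1→Z; E2→Y; E3→Y; E4→Y; E5→W.
Only (E3, Y) has each player best-responding; Nash payoffs (9, 6).
Incumbent's commitment gain: 9 − 9 = 0.

0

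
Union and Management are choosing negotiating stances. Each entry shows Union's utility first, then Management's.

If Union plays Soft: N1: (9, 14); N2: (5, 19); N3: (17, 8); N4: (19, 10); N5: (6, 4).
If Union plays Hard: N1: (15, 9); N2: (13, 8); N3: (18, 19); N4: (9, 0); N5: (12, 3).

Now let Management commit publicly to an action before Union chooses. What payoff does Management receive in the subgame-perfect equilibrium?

Backward induction with Management moving first.
- N1: BR = Hard, leader payoff 9.
- N2: BR = Hard, leader payoff 8.
- N3: BR = Hard, leader payoff 19.
- N4: BR = Soft, leader payoff 10.
- N5: BR = Hard, leader payoff 3.
Management's induced payoffs are 9, 8, 19, 10, 3, so Management commits to N3. Subgame-perfect outcome: (Hard, N3) with payoffs (18, 19).

19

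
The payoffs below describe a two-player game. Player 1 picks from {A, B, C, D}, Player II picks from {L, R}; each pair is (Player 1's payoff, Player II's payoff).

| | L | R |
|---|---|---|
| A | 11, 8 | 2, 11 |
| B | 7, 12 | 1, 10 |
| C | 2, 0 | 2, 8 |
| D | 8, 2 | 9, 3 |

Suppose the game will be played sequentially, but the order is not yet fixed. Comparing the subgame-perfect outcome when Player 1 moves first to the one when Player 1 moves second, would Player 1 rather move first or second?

second

If Player 1 leads: Player II's best replies are A→R, B→L, C→R, D→R; Player 1's induced payoffs 2, 7, 2, 9; outcome (D, R), payoffs (9, 3).
If Player II leads: Player 1's best replies are L→A, R→D; Player II's induced payoffs 8, 3; outcome (A, L), payoffs (11, 8).
Player 1 gets 9 moving first and 11 moving second, so Player 1 prefers to move second.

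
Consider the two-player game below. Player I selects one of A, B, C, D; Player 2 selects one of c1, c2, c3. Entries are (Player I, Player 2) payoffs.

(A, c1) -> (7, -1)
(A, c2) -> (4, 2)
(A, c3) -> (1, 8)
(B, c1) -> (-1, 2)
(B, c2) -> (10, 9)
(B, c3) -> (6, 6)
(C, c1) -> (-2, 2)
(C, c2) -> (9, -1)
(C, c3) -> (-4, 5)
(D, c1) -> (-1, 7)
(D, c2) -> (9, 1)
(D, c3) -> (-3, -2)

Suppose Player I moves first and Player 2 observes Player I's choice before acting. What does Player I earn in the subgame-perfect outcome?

10

Backward induction with Player I moving first.
- A → Player 2 plays c3 (best of -1, 2, 8); Player I gets 1.
- B → Player 2 plays c2 (best of 2, 9, 6); Player I gets 10.
- C → Player 2 plays c3 (best of 2, -1, 5); Player I gets -4.
- D → Player 2 plays c1 (best of 7, 1, -2); Player I gets -1.
Maximizing over 1, 10, -4, -1, Player I chooses B. Subgame-perfect outcome: (B, c2) with payoffs (10, 9).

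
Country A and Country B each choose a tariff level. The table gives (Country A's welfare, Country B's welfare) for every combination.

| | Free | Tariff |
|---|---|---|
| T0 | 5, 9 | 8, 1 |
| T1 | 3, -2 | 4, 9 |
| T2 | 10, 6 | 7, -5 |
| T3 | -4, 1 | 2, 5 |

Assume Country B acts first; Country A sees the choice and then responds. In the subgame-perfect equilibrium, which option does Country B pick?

Free

Backward induction with Country B moving first.
- Free → Country A plays T2 (best of 5, 3, 10, -4); Country B gets 6.
- Tariff → Country A plays T0 (best of 8, 4, 7, 2); Country B gets 1.
Country B's induced payoffs are 6, 1, so Country B commits to Free. Subgame-perfect outcome: (T2, Free) with payoffs (10, 6).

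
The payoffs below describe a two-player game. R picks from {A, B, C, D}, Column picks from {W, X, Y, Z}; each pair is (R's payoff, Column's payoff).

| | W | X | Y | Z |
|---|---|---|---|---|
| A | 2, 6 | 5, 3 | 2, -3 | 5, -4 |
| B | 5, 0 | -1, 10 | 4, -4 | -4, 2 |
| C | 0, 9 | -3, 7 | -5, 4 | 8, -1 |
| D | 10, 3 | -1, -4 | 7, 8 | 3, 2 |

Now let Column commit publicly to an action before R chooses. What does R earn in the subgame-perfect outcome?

Backward induction with Column moving first.
- W: R compares 2, 5, 0, 10 and picks D; Column would get 3.
- X: R compares 5, -1, -3, -1 and picks A; Column would get 3.
- Y: R compares 2, 4, -5, 7 and picks D; Column would get 8.
- Z: R compares 5, -4, 8, 3 and picks C; Column would get -1.
Column's induced payoffs are 3, 3, 8, -1, so Column commits to Y. Subgame-perfect outcome: (D, Y) with payoffs (7, 8).

7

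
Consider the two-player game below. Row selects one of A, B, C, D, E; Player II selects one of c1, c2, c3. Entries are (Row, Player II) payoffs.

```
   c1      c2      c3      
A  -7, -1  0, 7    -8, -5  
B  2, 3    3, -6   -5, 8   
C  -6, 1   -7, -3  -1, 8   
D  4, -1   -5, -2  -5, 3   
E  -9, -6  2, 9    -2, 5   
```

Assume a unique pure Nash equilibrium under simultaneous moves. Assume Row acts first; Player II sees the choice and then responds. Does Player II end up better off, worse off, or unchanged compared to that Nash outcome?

Player II best-responds to each possible Row move:
- A → Player II plays c2 (best of -1, 7, -5); Row gets 0.
- B → Player II plays c3 (best of 3, -6, 8); Row gets -5.
- C → Player II plays c3 (best of 1, -3, 8); Row gets -1.
- D → Player II plays c3 (best of -1, -2, 3); Row gets -5.
- E → Player II plays c2 (best of -6, 9, 5); Row gets 2.
Among 0, -5, -1, -5, 2, the best is 2 at E. Subgame-perfect outcome: (E, c2) with payoffs (2, 9).
Under simultaneous play:
Row's best replies: c1→D; c2→B; c3→C.
Player II's best replies: A→c2; B→c3; C→c3; D→c3; E→c2.
Only (C, c3) has each player best-responding; Nash payoffs (-1, 8).
Player II earns 9 sequentially versus 8 at the Nash outcome: better off.

better off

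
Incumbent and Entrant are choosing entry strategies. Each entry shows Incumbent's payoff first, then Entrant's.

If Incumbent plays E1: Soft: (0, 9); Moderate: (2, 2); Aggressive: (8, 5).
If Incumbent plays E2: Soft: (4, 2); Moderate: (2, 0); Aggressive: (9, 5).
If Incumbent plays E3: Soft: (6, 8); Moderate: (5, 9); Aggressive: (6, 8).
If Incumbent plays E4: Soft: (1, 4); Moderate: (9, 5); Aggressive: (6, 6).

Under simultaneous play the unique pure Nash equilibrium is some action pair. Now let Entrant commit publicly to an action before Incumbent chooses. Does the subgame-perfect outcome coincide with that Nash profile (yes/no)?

no

Work backward from Incumbent's decision.
- Soft: BR = E3, leader payoff 8.
- Moderate: BR = E4, leader payoff 5.
- Aggressive: BR = E2, leader payoff 5.
Entrant's induced payoffs are 8, 5, 5, so Entrant commits to Soft. Subgame-perfect outcome: (E3, Soft) with payoffs (6, 8).
Now find the simultaneous Nash equilibrium.
Incumbent's best replies: Soft→E3; Moderate→E4; Aggressive→E2.
Entrant's best replies: E1→Soft; E2→Aggressive; E3→Moderate; E4→Aggressive.
Only (E2, Aggressive) has each player best-responding; Nash payoffs (9, 5).
Sequential outcome (E3, Soft) differs from the Nash profile (E2, Aggressive).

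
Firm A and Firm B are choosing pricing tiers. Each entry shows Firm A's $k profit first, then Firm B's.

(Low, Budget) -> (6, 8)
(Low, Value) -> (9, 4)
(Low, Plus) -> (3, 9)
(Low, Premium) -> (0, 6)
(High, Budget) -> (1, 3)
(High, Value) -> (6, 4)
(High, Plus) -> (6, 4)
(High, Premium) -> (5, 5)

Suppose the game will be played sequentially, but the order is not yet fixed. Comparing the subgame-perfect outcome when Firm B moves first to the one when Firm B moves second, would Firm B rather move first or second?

If Firm A leads: Firm B's best replies are Low→Plus, High→Premium; Firm A's induced payoffs 3, 5; outcome (High, Premium), payoffs (5, 5).
If Firm B leads: Firm A's best replies are Budget→Low, Value→Low, Plus→High, Premium→High; Firm B's induced payoffs 8, 4, 4, 5; outcome (Low, Budget), payoffs (6, 8).
Firm B gets 8 moving first and 5 moving second, so Firm B prefers to move first.

first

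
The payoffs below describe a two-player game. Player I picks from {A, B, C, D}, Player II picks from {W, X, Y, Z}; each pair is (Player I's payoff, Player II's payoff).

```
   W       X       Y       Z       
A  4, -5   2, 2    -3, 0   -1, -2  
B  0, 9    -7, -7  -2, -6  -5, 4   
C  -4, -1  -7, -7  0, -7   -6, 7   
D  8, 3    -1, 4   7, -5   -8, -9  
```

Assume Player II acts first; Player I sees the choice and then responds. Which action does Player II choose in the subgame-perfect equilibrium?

Work backward from Player I's decision.
- W: Player I compares 4, 0, -4, 8 and picks D; Player II would get 3.
- X: Player I compares 2, -7, -7, -1 and picks A; Player II would get 2.
- Y: Player I compares -3, -2, 0, 7 and picks D; Player II would get -5.
- Z: Player I compares -1, -5, -6, -8 and picks A; Player II would get -2.
Player II's induced payoffs are 3, 2, -5, -2, so Player II commits to W. Subgame-perfect outcome: (D, W) with payoffs (8, 3).

W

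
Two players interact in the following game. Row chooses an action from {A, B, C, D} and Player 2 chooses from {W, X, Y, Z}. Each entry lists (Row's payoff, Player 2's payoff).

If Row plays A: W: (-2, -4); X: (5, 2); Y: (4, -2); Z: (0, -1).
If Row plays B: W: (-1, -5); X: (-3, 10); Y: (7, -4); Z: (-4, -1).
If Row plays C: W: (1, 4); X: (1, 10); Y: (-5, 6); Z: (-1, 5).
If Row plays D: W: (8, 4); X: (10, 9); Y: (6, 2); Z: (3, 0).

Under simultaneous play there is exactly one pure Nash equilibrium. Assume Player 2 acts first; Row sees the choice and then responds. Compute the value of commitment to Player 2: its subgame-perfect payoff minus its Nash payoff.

Work backward from Row's decision.
- W: BR = D, leader payoff 4.
- X: BR = D, leader payoff 9.
- Y: BR = B, leader payoff -4.
- Z: BR = D, leader payoff 0.
Among 4, 9, -4, 0, the best is 9 at X. Subgame-perfect outcome: (D, X) with payoffs (10, 9).
For the simultaneous game, intersect best replies.
Row's best replies: W→D; X→D; Y→B; Z→D.
Player 2's best replies: A→X; B→X; C→X; D→X.
The unique mutual best reply is (D, X), giving (10, 9).
Player 2's commitment gain: 9 − 9 = 0.

0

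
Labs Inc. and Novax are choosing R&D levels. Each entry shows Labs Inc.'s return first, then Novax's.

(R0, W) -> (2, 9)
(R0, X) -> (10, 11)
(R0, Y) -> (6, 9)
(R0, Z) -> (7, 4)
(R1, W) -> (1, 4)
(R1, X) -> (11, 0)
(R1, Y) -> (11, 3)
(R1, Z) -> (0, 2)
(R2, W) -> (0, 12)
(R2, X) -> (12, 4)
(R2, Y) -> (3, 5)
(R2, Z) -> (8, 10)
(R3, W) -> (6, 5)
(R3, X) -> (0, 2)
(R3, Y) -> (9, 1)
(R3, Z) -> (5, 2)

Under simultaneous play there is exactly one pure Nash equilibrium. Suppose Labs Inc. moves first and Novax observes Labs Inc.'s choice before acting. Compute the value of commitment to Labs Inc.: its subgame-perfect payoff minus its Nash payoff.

4

Backward induction with Labs Inc. moving first.
- R0: BR = X, leader payoff 10.
- R1: BR = W, leader payoff 1.
- R2: BR = W, leader payoff 0.
- R3: BR = W, leader payoff 6.
Among 10, 1, 0, 6, the best is 10 at R0. Subgame-perfect outcome: (R0, X) with payoffs (10, 11).
For the simultaneous game, intersect best replies.
Labs Inc.'s best replies: W→R3; X→R2; Y→R1; Z→R2.
Novax's best replies: R0→X; R1→W; R2→W; R3→W.
The unique mutual best reply is (R3, W), giving (6, 5).
Labs Inc.'s commitment gain: 10 − 6 = 4.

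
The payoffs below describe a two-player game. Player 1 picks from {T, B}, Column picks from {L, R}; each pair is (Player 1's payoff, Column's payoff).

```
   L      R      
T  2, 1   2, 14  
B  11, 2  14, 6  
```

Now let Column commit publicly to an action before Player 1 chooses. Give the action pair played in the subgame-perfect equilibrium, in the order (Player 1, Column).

Player 1 best-responds to each possible Column move:
- L: BR = B, leader payoff 2.
- R: BR = B, leader payoff 6.
Among 2, 6, the best is 6 at R. Subgame-perfect outcome: (B, R) with payoffs (14, 6).

(B, R)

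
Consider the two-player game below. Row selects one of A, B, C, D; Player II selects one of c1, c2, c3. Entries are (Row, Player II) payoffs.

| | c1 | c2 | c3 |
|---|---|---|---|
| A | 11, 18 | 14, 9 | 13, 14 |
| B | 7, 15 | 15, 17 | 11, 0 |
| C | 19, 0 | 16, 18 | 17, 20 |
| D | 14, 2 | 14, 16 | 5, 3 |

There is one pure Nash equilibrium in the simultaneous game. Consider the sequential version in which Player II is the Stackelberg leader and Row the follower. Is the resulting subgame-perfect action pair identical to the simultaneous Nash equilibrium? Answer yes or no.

yes

Backward induction with Player II moving first.
- c1: Row compares 11, 7, 19, 14 and picks C; Player II would get 0.
- c2: Row compares 14, 15, 16, 14 and picks C; Player II would get 18.
- c3: Row compares 13, 11, 17, 5 and picks C; Player II would get 20.
Among 0, 18, 20, the best is 20 at c3. Subgame-perfect outcome: (C, c3) with payoffs (17, 20).
Under simultaneous play:
Row's best replies: c1→C; c2→C; c3→C.
Player II's best replies: A→c1; B→c2; C→c3; D→c2.
Only (C, c3) has each player best-responding; Nash payoffs (17, 20).
Sequential outcome (C, c3) coincides with the Nash profile (C, c3).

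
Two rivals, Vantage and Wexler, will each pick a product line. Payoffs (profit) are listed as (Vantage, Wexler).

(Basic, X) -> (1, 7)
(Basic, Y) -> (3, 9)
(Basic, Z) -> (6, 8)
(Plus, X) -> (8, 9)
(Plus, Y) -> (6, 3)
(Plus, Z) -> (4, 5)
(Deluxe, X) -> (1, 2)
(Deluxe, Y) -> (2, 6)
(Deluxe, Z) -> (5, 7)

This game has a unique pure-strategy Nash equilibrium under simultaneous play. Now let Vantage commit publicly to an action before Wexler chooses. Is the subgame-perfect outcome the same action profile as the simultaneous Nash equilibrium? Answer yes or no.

yes

Work backward from Wexler's decision.
- Basic → Wexler plays Y (best of 7, 9, 8); Vantage gets 3.
- Plus → Wexler plays X (best of 9, 3, 5); Vantage gets 8.
- Deluxe → Wexler plays Z (best of 2, 6, 7); Vantage gets 5.
Vantage's induced payoffs are 3, 8, 5, so Vantage commits to Plus. Subgame-perfect outcome: (Plus, X) with payoffs (8, 9).
Now find the simultaneous Nash equilibrium.
Vantage's best replies: X→Plus; Y→Plus; Z→Basic.
Wexler's best replies: Basic→Y; Plus→X; Deluxe→Z.
Only (Plus, X) has each player best-responding; Nash payoffs (8, 9).
Sequential outcome (Plus, X) coincides with the Nash profile (Plus, X).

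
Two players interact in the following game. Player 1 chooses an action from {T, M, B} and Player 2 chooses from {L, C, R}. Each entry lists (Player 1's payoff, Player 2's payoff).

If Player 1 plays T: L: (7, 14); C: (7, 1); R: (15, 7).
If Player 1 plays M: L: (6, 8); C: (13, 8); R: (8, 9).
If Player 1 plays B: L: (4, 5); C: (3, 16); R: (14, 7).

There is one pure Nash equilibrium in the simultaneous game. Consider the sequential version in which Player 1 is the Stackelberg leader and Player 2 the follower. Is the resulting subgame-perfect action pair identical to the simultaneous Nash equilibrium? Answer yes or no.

Player 2 best-responds to each possible Player 1 move:
- T: Player 2 compares 14, 1, 7 and picks L; Player 1 would get 7.
- M: Player 2 compares 8, 8, 9 and picks R; Player 1 would get 8.
- B: Player 2 compares 5, 16, 7 and picks C; Player 1 would get 3.
Among 7, 8, 3, the best is 8 at M. Subgame-perfect outcome: (M, R) with payoffs (8, 9).
Under simultaneous play:
Player 1's best replies: L→T; C→M; R→T.
Player 2's best replies: T→L; M→R; B→C.
Only (T, L) has each player best-responding; Nash payoffs (7, 14).
Sequential outcome (M, R) differs from the Nash profile (T, L).

no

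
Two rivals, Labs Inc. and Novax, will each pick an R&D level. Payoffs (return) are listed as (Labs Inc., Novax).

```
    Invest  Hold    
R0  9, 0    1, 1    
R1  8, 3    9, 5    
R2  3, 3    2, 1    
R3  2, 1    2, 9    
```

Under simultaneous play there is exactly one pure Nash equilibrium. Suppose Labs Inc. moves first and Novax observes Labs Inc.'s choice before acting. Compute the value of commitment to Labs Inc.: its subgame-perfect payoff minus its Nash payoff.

Solve by backward induction (Labs Inc. leads).
- R0: BR = Hold, leader payoff 1.
- R1: BR = Hold, leader payoff 9.
- R2: BR = Invest, leader payoff 3.
- R3: BR = Hold, leader payoff 2.
Maximizing over 1, 9, 3, 2, Labs Inc. chooses R1. Subgame-perfect outcome: (R1, Hold) with payoffs (9, 5).
For the simultaneous game, intersect best replies.
Labs Inc.'s best replies: Invest→R0; Hold→R1.
Novax's best replies: R0→Hold; R1→Hold; R2→Invest; R3→Hold.
Only (R1, Hold) has each player best-responding; Nash payoffs (9, 5).
Labs Inc.'s commitment gain: 9 − 9 = 0.

0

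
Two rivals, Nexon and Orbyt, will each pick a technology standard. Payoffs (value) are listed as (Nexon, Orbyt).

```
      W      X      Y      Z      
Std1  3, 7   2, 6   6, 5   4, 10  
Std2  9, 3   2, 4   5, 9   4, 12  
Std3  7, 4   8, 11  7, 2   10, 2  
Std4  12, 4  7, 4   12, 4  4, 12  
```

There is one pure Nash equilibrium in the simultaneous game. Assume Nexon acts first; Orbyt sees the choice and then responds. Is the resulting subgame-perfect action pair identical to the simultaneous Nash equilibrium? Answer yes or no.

yes

Solve by backward induction (Nexon leads).
- Std1 → Orbyt plays Z (best of 7, 6, 5, 10); Nexon gets 4.
- Std2 → Orbyt plays Z (best of 3, 4, 9, 12); Nexon gets 4.
- Std3 → Orbyt plays X (best of 4, 11, 2, 2); Nexon gets 8.
- Std4 → Orbyt plays Z (best of 4, 4, 4, 12); Nexon gets 4.
Nexon's induced payoffs are 4, 4, 8, 4, so Nexon commits to Std3. Subgame-perfect outcome: (Std3, X) with payoffs (8, 11).
For the simultaneous game, intersect best replies.
Nexon's best replies: W→Std4; X→Std3; Y→Std4; Z→Std3.
Orbyt's best replies: Std1→Z; Std2→Z; Std3→X; Std4→Z.
Only (Std3, X) has each player best-responding; Nash payoffs (8, 11).
Sequential outcome (Std3, X) coincides with the Nash profile (Std3, X).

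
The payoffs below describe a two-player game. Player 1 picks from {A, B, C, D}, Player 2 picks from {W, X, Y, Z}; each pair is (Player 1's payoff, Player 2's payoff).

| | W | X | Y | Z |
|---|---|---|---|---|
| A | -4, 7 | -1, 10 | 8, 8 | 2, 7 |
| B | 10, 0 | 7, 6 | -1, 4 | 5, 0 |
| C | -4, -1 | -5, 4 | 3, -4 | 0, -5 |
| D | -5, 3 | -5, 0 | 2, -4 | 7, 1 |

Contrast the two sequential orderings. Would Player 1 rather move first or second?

second

If Player 1 leads: Player 2's best replies are A→X, B→X, C→X, D→W; Player 1's induced payoffs -1, 7, -5, -5; outcome (B, X), payoffs (7, 6).
If Player 2 leads: Player 1's best replies are W→B, X→B, Y→A, Z→D; Player 2's induced payoffs 0, 6, 8, 1; outcome (A, Y), payoffs (8, 8).
Player 1 gets 7 moving first and 8 moving second, so Player 1 prefers to move second.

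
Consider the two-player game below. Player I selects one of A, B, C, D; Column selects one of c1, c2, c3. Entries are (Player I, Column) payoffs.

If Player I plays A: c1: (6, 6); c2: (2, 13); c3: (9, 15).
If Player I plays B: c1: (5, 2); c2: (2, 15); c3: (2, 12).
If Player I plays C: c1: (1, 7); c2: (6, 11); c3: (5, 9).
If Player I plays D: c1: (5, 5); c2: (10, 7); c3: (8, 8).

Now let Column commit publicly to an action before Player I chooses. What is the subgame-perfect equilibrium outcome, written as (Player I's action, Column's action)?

Solve by backward induction (Column leads).
- c1 → Player I plays A (best of 6, 5, 1, 5); Column gets 6.
- c2 → Player I plays D (best of 2, 2, 6, 10); Column gets 7.
- c3 → Player I plays A (best of 9, 2, 5, 8); Column gets 15.
Among 6, 7, 15, the best is 15 at c3. Subgame-perfect outcome: (A, c3) with payoffs (9, 15).

(A, c3)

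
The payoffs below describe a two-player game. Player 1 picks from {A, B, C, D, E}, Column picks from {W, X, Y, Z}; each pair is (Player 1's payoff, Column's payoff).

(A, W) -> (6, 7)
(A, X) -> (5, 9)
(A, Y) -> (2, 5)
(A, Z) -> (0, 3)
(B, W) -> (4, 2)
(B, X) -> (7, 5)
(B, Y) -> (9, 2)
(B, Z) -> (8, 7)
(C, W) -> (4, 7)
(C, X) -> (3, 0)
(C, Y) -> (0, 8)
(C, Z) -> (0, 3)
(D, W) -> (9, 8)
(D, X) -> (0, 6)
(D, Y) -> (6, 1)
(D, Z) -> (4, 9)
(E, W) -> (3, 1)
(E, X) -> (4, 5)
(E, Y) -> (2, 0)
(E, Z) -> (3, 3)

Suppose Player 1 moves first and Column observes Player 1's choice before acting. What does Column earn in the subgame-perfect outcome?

7

Work backward from Column's decision.
- A: Column compares 7, 9, 5, 3 and picks X; Player 1 would get 5.
- B: Column compares 2, 5, 2, 7 and picks Z; Player 1 would get 8.
- C: Column compares 7, 0, 8, 3 and picks Y; Player 1 would get 0.
- D: Column compares 8, 6, 1, 9 and picks Z; Player 1 would get 4.
- E: Column compares 1, 5, 0, 3 and picks X; Player 1 would get 4.
Maximizing over 5, 8, 0, 4, 4, Player 1 chooses B. Subgame-perfect outcome: (B, Z) with payoffs (8, 7).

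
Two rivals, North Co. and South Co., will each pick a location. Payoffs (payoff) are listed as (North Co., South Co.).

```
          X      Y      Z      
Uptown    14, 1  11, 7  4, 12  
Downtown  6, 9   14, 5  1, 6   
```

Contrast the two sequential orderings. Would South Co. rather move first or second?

first

If North Co. leads: South Co.'s best replies are Uptown→Z, Downtown→X; North Co.'s induced payoffs 4, 6; outcome (Downtown, X), payoffs (6, 9).
If South Co. leads: North Co.'s best replies are X→Uptown, Y→Downtown, Z→Uptown; South Co.'s induced payoffs 1, 5, 12; outcome (Uptown, Z), payoffs (4, 12).
South Co. gets 12 moving first and 9 moving second, so South Co. prefers to move first.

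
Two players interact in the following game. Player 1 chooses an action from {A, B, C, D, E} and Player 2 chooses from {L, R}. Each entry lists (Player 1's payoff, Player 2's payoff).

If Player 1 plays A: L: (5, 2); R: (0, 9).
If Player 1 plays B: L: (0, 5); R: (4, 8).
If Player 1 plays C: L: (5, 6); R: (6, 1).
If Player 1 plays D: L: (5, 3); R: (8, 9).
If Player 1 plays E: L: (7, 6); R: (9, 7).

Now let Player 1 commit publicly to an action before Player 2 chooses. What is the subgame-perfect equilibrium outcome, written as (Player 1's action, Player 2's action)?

Backward induction with Player 1 moving first.
- A: BR = R, leader payoff 0.
- B: BR = R, leader payoff 4.
- C: BR = L, leader payoff 5.
- D: BR = R, leader payoff 8.
- E: BR = R, leader payoff 9.
Player 1's induced payoffs are 0, 4, 5, 8, 9, so Player 1 commits to E. Subgame-perfect outcome: (E, R) with payoffs (9, 7).

(E, R)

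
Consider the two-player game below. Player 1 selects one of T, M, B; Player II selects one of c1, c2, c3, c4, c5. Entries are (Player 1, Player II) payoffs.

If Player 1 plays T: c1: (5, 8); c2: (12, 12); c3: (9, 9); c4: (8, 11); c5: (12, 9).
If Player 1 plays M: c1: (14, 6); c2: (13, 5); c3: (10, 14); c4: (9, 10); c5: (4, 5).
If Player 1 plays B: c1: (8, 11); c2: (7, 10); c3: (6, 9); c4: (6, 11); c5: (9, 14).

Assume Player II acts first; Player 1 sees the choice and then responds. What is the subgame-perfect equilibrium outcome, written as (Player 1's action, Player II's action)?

Backward induction with Player II moving first.
- c1: Player 1 compares 5, 14, 8 and picks M; Player II would get 6.
- c2: Player 1 compares 12, 13, 7 and picks M; Player II would get 5.
- c3: Player 1 compares 9, 10, 6 and picks M; Player II would get 14.
- c4: Player 1 compares 8, 9, 6 and picks M; Player II would get 10.
- c5: Player 1 compares 12, 4, 9 and picks T; Player II would get 9.
Maximizing over 6, 5, 14, 10, 9, Player II chooses c3. Subgame-perfect outcome: (M, c3) with payoffs (10, 14).

(M, c3)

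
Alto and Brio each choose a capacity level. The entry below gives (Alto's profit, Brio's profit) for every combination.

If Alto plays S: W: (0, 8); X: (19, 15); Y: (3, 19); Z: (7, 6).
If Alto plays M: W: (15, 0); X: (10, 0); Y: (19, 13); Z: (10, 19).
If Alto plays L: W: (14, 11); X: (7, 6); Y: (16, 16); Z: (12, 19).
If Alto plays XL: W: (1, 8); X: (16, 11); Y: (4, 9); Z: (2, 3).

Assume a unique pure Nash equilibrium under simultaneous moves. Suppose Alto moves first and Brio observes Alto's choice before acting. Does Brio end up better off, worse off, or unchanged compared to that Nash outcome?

worse off

Brio best-responds to each possible Alto move:
- S → Brio plays Y (best of 8, 15, 19, 6); Alto gets 3.
- M → Brio plays Z (best of 0, 0, 13, 19); Alto gets 10.
- L → Brio plays Z (best of 11, 6, 16, 19); Alto gets 12.
- XL → Brio plays X (best of 8, 11, 9, 3); Alto gets 16.
Maximizing over 3, 10, 12, 16, Alto chooses XL. Subgame-perfect outcome: (XL, X) with payoffs (16, 11).
Under simultaneous play:
Alto's best replies: W→M; X→S; Y→M; Z→L.
Brio's best replies: S→Y; M→Z; L→Z; XL→X.
The unique mutual best reply is (L, Z), giving (12, 19).
Brio earns 11 sequentially versus 19 at the Nash outcome: worse off.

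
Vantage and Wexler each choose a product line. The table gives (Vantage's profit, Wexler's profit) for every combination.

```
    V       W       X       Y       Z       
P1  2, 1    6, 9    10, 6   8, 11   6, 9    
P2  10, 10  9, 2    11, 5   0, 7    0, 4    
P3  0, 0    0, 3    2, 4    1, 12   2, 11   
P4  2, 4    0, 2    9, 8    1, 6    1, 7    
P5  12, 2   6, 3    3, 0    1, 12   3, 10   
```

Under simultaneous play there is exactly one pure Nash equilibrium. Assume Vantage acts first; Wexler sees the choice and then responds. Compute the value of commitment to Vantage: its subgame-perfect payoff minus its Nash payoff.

2

Solve by backward induction (Vantage leads).
- P1: Wexler compares 1, 9, 6, 11, 9 and picks Y; Vantage would get 8.
- P2: Wexler compares 10, 2, 5, 7, 4 and picks V; Vantage would get 10.
- P3: Wexler compares 0, 3, 4, 12, 11 and picks Y; Vantage would get 1.
- P4: Wexler compares 4, 2, 8, 6, 7 and picks X; Vantage would get 9.
- P5: Wexler compares 2, 3, 0, 12, 10 and picks Y; Vantage would get 1.
Among 8, 10, 1, 9, 1, the best is 10 at P2. Subgame-perfect outcome: (P2, V) with payoffs (10, 10).
Now find the simultaneous Nash equilibrium.
Vantage's best replies: V→P5; W→P2; X→P2; Y→P1; Z→P1.
Wexler's best replies: P1→Y; P2→V; P3→Y; P4→X; P5→Y.
Only (P1, Y) has each player best-responding; Nash payoffs (8, 11).
Vantage's commitment gain: 10 − 8 = 2.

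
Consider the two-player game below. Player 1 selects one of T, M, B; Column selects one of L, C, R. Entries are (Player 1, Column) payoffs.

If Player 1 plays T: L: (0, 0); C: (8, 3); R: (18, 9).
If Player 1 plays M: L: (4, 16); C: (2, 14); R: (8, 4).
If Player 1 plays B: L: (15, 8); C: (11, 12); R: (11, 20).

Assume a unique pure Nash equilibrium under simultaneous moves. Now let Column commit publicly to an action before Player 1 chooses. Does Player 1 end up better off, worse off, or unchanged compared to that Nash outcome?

Backward induction with Column moving first.
- L: Player 1 compares 0, 4, 15 and picks B; Column would get 8.
- C: Player 1 compares 8, 2, 11 and picks B; Column would get 12.
- R: Player 1 compares 18, 8, 11 and picks T; Column would get 9.
Column's induced payoffs are 8, 12, 9, so Column commits to C. Subgame-perfect outcome: (B, C) with payoffs (11, 12).
Under simultaneous play:
Player 1's best replies: L→B; C→B; R→T.
Column's best replies: T→R; M→L; B→R.
Only (T, R) has each player best-responding; Nash payoffs (18, 9).
Player 1 earns 11 sequentially versus 18 at the Nash outcome: worse off.

worse off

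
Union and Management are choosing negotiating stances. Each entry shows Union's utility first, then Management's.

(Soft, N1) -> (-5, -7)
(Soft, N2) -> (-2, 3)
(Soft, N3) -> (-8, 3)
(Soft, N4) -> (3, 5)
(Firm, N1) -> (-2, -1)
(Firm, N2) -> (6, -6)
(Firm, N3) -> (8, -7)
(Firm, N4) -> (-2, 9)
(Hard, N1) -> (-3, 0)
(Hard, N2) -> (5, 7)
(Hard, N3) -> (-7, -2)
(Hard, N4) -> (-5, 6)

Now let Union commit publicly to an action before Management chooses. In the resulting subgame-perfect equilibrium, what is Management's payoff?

Work backward from Management's decision.
- Soft: BR = N4, leader payoff 3.
- Firm: BR = N4, leader payoff -2.
- Hard: BR = N2, leader payoff 5.
Maximizing over 3, -2, 5, Union chooses Hard. Subgame-perfect outcome: (Hard, N2) with payoffs (5, 7).

7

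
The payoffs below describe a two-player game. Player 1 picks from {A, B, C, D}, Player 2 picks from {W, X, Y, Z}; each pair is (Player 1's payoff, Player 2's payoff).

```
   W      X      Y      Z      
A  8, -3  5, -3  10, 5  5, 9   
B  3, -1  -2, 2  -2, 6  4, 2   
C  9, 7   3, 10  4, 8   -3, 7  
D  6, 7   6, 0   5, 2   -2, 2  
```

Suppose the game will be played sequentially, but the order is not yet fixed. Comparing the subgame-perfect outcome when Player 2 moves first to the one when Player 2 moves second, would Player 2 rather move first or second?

If Player 1 leads: Player 2's best replies are A→Z, B→Y, C→X, D→W; Player 1's induced payoffs 5, -2, 3, 6; outcome (D, W), payoffs (6, 7).
If Player 2 leads: Player 1's best replies are W→C, X→D, Y→A, Z→A; Player 2's induced payoffs 7, 0, 5, 9; outcome (A, Z), payoffs (5, 9).
Player 2 gets 9 moving first and 7 moving second, so Player 2 prefers to move first.

first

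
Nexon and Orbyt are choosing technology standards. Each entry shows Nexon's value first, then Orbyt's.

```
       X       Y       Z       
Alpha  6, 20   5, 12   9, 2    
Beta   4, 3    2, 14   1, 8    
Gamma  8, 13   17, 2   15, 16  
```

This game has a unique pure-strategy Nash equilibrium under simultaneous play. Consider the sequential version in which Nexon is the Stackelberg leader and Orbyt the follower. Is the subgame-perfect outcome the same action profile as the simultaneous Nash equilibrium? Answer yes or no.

Orbyt best-responds to each possible Nexon move:
- Alpha: Orbyt compares 20, 12, 2 and picks X; Nexon would get 6.
- Beta: Orbyt compares 3, 14, 8 and picks Y; Nexon would get 2.
- Gamma: Orbyt compares 13, 2, 16 and picks Z; Nexon would get 15.
Maximizing over 6, 2, 15, Nexon chooses Gamma. Subgame-perfect outcome: (Gamma, Z) with payoffs (15, 16).
Under simultaneous play:
Nexon's best replies: X→Gamma; Y→Gamma; Z→Gamma.
Orbyt's best replies: Alpha→X; Beta→Y; Gamma→Z.
The unique mutual best reply is (Gamma, Z), giving (15, 16).
Sequential outcome (Gamma, Z) coincides with the Nash profile (Gamma, Z).

yes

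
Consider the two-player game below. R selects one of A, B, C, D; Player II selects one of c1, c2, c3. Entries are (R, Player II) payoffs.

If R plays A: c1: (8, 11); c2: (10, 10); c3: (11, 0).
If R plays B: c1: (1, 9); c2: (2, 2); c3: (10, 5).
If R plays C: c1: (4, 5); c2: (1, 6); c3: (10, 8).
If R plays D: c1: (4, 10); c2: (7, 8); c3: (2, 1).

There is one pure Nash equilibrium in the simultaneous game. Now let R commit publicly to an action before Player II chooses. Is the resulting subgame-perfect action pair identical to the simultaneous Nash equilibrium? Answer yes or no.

no

Backward induction with R moving first.
- A: Player II compares 11, 10, 0 and picks c1; R would get 8.
- B: Player II compares 9, 2, 5 and picks c1; R would get 1.
- C: Player II compares 5, 6, 8 and picks c3; R would get 10.
- D: Player II compares 10, 8, 1 and picks c1; R would get 4.
Maximizing over 8, 1, 10, 4, R chooses C. Subgame-perfect outcome: (C, c3) with payoffs (10, 8).
Under simultaneous play:
R's best replies: c1→A; c2→A; c3→A.
Player II's best replies: A→c1; B→c1; C→c3; D→c1.
Only (A, c1) has each player best-responding; Nash payoffs (8, 11).
Sequential outcome (C, c3) differs from the Nash profile (A, c1).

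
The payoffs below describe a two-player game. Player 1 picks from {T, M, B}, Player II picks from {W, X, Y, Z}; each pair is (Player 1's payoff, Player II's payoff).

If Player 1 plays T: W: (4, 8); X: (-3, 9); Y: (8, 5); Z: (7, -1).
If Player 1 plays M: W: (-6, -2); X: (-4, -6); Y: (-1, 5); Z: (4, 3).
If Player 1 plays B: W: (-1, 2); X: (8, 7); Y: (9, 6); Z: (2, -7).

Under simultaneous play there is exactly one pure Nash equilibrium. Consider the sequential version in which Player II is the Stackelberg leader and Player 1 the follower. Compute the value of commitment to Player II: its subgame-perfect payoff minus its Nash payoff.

1

Player 1 best-responds to each possible Player II move:
- W: Player 1 compares 4, -6, -1 and picks T; Player II would get 8.
- X: Player 1 compares -3, -4, 8 and picks B; Player II would get 7.
- Y: Player 1 compares 8, -1, 9 and picks B; Player II would get 6.
- Z: Player 1 compares 7, 4, 2 and picks T; Player II would get -1.
Player II's induced payoffs are 8, 7, 6, -1, so Player II commits to W. Subgame-perfect outcome: (T, W) with payoffs (4, 8).
Under simultaneous play:
Player 1's best replies: W→T; X→B; Y→B; Z→T.
Player II's best replies: T→X; M→Y; B→X.
The unique mutual best reply is (B, X), giving (8, 7).
Player II's commitment gain: 8 − 7 = 1.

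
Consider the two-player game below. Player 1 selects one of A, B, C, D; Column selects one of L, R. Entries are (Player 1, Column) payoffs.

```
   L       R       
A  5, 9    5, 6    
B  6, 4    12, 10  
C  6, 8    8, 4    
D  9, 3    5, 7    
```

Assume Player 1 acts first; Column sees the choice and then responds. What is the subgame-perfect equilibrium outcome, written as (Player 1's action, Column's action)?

Solve by backward induction (Player 1 leads).
- A: Column compares 9, 6 and picks L; Player 1 would get 5.
- B: Column compares 4, 10 and picks R; Player 1 would get 12.
- C: Column compares 8, 4 and picks L; Player 1 would get 6.
- D: Column compares 3, 7 and picks R; Player 1 would get 5.
Among 5, 12, 6, 5, the best is 12 at B. Subgame-perfect outcome: (B, R) with payoffs (12, 10).

(B, R)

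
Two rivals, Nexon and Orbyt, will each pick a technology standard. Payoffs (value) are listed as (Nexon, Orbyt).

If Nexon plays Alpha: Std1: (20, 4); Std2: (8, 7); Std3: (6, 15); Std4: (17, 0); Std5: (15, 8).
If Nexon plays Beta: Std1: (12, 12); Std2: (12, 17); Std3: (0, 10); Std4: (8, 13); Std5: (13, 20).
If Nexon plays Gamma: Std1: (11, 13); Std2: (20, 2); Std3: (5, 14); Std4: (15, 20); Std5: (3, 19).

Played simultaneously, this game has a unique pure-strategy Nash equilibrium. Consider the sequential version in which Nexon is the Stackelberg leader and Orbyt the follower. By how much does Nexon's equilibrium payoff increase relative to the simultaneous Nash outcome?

Backward induction with Nexon moving first.
- Alpha: BR = Std3, leader payoff 6.
- Beta: BR = Std5, leader payoff 13.
- Gamma: BR = Std4, leader payoff 15.
Nexon's induced payoffs are 6, 13, 15, so Nexon commits to Gamma. Subgame-perfect outcome: (Gamma, Std4) with payoffs (15, 20).
For the simultaneous game, intersect best replies.
Nexon's best replies: Std1→Alpha; Std2→Gamma; Std3→Alpha; Std4→Alpha; Std5→Alpha.
Orbyt's best replies: Alpha→Std3; Beta→Std5; Gamma→Std4.
The unique mutual best reply is (Alpha, Std3), giving (6, 15).
Nexon's commitment gain: 15 − 6 = 9.

9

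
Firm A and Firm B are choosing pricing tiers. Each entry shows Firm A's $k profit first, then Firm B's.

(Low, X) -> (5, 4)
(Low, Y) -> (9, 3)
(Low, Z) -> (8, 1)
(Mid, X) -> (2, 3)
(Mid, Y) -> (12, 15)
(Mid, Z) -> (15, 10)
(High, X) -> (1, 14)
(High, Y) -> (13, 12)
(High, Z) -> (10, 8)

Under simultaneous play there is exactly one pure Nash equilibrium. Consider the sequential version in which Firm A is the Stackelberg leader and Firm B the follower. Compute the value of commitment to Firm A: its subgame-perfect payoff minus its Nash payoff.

Work backward from Firm B's decision.
- Low: Firm B compares 4, 3, 1 and picks X; Firm A would get 5.
- Mid: Firm B compares 3, 15, 10 and picks Y; Firm A would get 12.
- High: Firm B compares 14, 12, 8 and picks X; Firm A would get 1.
Among 5, 12, 1, the best is 12 at Mid. Subgame-perfect outcome: (Mid, Y) with payoffs (12, 15).
Now find the simultaneous Nash equilibrium.
Firm A's best replies: X→Low; Y→High; Z→Mid.
Firm B's best replies: Low→X; Mid→Y; High→X.
Only (Low, X) has each player best-responding; Nash payoffs (5, 4).
Firm A's commitment gain: 12 − 5 = 7.

7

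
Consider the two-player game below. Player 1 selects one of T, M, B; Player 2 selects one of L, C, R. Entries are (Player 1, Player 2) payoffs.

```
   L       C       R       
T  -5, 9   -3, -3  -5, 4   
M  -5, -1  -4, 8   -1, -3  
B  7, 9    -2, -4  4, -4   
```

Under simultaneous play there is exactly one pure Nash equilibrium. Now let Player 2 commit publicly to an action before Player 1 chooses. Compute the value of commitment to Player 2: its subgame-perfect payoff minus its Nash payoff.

Work backward from Player 1's decision.
- L → Player 1 plays B (best of -5, -5, 7); Player 2 gets 9.
- C → Player 1 plays B (best of -3, -4, -2); Player 2 gets -4.
- R → Player 1 plays B (best of -5, -1, 4); Player 2 gets -4.
Player 2's induced payoffs are 9, -4, -4, so Player 2 commits to L. Subgame-perfect outcome: (B, L) with payoffs (7, 9).
Under simultaneous play:
Player 1's best replies: L→B; C→B; R→B.
Player 2's best replies: T→L; M→C; B→L.
Only (B, L) has each player best-responding; Nash payoffs (7, 9).
Player 2's commitment gain: 9 − 9 = 0.

0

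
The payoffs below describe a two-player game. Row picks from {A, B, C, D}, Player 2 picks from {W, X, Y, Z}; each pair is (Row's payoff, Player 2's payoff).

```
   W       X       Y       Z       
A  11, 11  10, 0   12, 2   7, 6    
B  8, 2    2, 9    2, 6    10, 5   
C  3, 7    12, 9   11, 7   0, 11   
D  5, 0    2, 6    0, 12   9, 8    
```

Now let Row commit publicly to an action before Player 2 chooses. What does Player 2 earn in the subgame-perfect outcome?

11

Solve by backward induction (Row leads).
- A: BR = W, leader payoff 11.
- B: BR = X, leader payoff 2.
- C: BR = Z, leader payoff 0.
- D: BR = Y, leader payoff 0.
Row's induced payoffs are 11, 2, 0, 0, so Row commits to A. Subgame-perfect outcome: (A, W) with payoffs (11, 11).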